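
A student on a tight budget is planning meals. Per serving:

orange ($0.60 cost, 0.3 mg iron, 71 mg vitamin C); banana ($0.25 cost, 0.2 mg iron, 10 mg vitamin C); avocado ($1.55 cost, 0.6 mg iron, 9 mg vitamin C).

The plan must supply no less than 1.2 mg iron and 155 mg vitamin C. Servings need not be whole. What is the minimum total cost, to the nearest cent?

This is a tiny linear program; its minimum lies at a vertex of the feasible set. List the vertices and price them.
orange only: max(1.2/0.3, 155/71) = 4 servings → $2.40.
banana only: max(1.2/0.2, 155/10) = 15.5 servings → $3.88.
avocado only: max(1.2/0.6, 155/9) = 17.22 servings → $26.69.
orange + banana with both tight: 1.696 servings and 3.455 servings → $1.88.
orange + avocado with both tight: 2.06 servings and 0.9699 servings → $2.74.
banana + avocado: intersection lies outside the first quadrant.
The minimum over all feasible corners is $1.88.

$1.88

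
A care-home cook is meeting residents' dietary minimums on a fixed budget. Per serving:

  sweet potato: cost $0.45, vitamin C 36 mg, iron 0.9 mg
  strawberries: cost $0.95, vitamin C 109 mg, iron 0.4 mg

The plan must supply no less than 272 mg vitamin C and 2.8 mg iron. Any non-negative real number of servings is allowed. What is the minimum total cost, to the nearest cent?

Minimising a linear cost over {vitamin C ≥ 272, iron ≥ 2.8, servings ≥ 0} — the optimum is at a vertex, using one or two foods.
sweet potato only: max(272/36, 2.8/0.9) = 7.556 servings → $3.40.
strawberries only: max(272/109, 2.8/0.4) = 7 servings → $6.65.
sweet potato + strawberries with both tight: 2.346 servings and 1.72 servings → $2.69.
So the least-cost plan costs $2.69.

$2.69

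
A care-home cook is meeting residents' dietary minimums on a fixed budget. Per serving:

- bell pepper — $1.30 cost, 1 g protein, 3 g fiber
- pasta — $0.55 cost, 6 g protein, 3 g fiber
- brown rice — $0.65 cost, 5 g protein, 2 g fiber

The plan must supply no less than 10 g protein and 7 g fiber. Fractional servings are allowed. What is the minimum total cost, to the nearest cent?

Minimising a linear cost over {protein ≥ 10, fiber ≥ 7, servings ≥ 0} — the optimum is at a vertex, using one or two foods.
bell pepper only: max(10/1, 7/3) = 10 servings → $13.00.
pasta only: max(10/6, 7/3) = 2.333 servings → $1.28.
brown rice only: max(10/5, 7/2) = 3.5 servings → $2.27.
bell pepper + pasta with both tight: 0.8 servings and 1.533 servings → $1.88.
bell pepper + brown rice with both tight: 1.154 servings and 1.769 servings → $2.65.
pasta + brown rice: intersection lies outside the first quadrant.
The minimum over all feasible corners is $1.28.

$1.28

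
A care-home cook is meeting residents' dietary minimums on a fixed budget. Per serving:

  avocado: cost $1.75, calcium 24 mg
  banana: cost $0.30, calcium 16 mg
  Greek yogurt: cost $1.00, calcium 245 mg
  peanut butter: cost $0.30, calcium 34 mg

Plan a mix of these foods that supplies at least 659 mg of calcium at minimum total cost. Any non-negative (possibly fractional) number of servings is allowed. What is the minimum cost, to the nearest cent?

Cost per mg of calcium: Greek yogurt $0.0041, peanut butter $0.0088, banana $0.0187, avocado $0.0729.
With no serving limits, use only Greek yogurt: 659 mg / 245 mg = 2.69 servings × $1.00 = $2.69.

$2.69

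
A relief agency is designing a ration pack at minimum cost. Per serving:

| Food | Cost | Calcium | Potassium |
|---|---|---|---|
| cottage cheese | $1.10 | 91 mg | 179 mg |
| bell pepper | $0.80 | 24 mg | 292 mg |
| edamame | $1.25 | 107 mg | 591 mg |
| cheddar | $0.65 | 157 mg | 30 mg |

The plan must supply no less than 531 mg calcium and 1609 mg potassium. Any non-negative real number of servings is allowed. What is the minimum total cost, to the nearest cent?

A basic optimal solution has at most two foods positive. Try each food alone and each pair with both targets met exactly.
cottage cheese only: max(531/91, 1609/179) = 8.989 servings → $9.89.
bell pepper only: max(531/24, 1609/292) = 22.12 servings → $17.70.
edamame only: max(531/107, 1609/591) = 4.963 servings → $6.20.
cheddar only: max(531/157, 1609/30) = 53.63 servings → $34.86.
cottage cheese + bell pepper with both tight: 5.227 servings and 2.306 servings → $7.59.
cottage cheese + edamame with both tight: 4.091 servings and 1.483 servings → $6.35.
cottage cheese + cheddar: the both-tight solution has a negative serving — not a feasible corner.
bell pepper + edamame: the both-tight solution has a negative serving — not a feasible corner.
bell pepper + cheddar with both tight: 5.245 servings and 2.58 servings → $5.87.
edamame + cheddar with both tight: 2.642 servings and 1.581 servings → $4.33.
Cheapest feasible corner: $4.33.

$4.33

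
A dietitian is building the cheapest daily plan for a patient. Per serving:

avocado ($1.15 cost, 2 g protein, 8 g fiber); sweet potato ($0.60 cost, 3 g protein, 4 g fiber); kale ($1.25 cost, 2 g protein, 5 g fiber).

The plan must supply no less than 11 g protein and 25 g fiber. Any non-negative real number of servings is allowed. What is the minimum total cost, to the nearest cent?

$3.65

This is a tiny linear program; its minimum lies at a vertex of the feasible set. List the vertices and price them.
avocado only: max(11/2, 25/8) = 5.5 servings → $6.33.
sweet potato only: max(11/3, 25/4) = 6.25 servings → $3.75.
kale only: max(11/2, 25/5) = 5.5 servings → $6.88.
avocado + sweet potato with both tight: 1.938 servings and 2.375 servings → $3.65.
avocado + kale: intersection lies outside the first quadrant.
sweet potato + kale with both tight: 0.7143 servings and 4.429 servings → $5.96.
So the least-cost plan costs $3.65.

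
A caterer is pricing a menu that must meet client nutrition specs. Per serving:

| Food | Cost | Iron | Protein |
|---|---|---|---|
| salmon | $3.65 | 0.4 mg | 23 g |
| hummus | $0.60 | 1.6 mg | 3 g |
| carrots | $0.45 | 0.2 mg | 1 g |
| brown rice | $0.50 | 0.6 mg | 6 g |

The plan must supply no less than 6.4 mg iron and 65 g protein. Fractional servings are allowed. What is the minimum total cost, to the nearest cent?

$5.42

This is a tiny linear program; its minimum lies at a vertex of the feasible set. List the vertices and price them.
salmon only: max(6.4/0.4, 65/23) = 16 servings → $58.40.
hummus only: max(6.4/1.6, 65/3) = 21.67 servings → $13.00.
carrots only: max(6.4/0.2, 65/1) = 65 servings → $29.25.
brown rice only: max(6.4/0.6, 65/6) = 10.83 servings → $5.42.
salmon + hummus with both tight: 2.382 servings and 3.404 servings → $10.74.
salmon + carrots with both tight: 1.571 servings and 28.86 servings → $18.72.
salmon + brown rice with both tight: 0.05263 servings and 10.63 servings → $5.51.
hummus + carrots: intersection lies outside the first quadrant.
hummus + brown rice: intersection lies outside the first quadrant.
carrots + brown rice: intersection lies outside the first quadrant.
The minimum over all feasible corners is $5.42.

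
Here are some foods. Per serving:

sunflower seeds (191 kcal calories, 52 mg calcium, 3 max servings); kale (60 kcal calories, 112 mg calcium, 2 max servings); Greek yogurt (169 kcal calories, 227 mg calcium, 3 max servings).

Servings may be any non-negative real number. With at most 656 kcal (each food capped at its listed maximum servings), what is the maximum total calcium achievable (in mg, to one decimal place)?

Calcium per kcal: kale 1.867, Greek yogurt 1.343, sunflower seeds 0.2723.
Take 2 servings of kale: uses 120 kcal, +224.0 mg calcium (running total 224.0 mg).
Take 3 servings of Greek yogurt: uses 507 kcal, +681.0 mg calcium (running total 905.0 mg).
Take 0.1518 servings of sunflower seeds: uses 29 kcal, +7.9 mg calcium (running total 912.9 mg).
Filling greedily by calcium-per-kcal is optimal for one linear limit, giving 912.9 mg.

912.9 mg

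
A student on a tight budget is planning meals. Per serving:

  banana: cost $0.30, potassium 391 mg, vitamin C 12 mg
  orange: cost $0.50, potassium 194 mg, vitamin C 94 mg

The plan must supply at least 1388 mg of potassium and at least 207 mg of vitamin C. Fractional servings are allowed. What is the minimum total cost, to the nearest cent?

banana only: max(1388/391, 207/12) = 17.25 servings → $5.17.
orange only: max(1388/194, 207/94) = 7.155 servings → $3.58.
banana + orange with both tight: 2.623 servings and 1.867 servings → $1.72.
So the least-cost plan costs $1.72.

$1.72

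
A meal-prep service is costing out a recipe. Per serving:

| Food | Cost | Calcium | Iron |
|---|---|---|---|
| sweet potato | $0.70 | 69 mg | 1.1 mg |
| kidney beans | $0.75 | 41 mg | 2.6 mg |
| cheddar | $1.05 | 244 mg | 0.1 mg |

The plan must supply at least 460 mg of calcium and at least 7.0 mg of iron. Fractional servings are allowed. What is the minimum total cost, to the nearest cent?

$3.49

An LP optimum is at a vertex; with two nutrient constraints at most two foods are used. Check each candidate.
sweet potato only: max(460/69, 7.0/1.1) = 6.667 servings → $4.67.
kidney beans only: max(460/41, 7.0/2.6) = 11.22 servings → $8.41.
cheddar only: max(460/244, 7.0/0.1) = 70 servings → $73.50.
sweet potato + kidney beans: the both-tight solution has a negative serving — not a feasible corner.
sweet potato + cheddar with both tight: 6.356 servings and 0.08795 servings → $4.54.
kidney beans + cheddar with both tight: 2.637 servings and 1.442 servings → $3.49.
Cheapest feasible corner: $3.49.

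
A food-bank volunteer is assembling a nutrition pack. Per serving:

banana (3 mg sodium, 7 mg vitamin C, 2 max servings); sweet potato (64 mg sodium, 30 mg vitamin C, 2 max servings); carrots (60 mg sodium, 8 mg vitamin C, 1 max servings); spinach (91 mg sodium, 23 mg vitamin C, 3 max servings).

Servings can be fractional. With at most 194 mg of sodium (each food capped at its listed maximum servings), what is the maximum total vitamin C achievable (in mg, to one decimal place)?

Vitamin C per mg sodium: banana 2.333, sweet potato 0.4688, spinach 0.2527, carrots 0.1333.
Take 2 servings of banana: uses 6 mg sodium, +14.0 mg vitamin C (running total 14.0 mg).
Take 2 servings of sweet potato: uses 128 mg sodium, +60.0 mg vitamin C (running total 74.0 mg).
Take 0.6593 servings of spinach: uses 60 mg sodium, +15.2 mg vitamin C (running total 89.2 mg).
Filling greedily by vitamin C-per-mg sodium is optimal for one linear limit, giving 89.2 mg.

89.2 mg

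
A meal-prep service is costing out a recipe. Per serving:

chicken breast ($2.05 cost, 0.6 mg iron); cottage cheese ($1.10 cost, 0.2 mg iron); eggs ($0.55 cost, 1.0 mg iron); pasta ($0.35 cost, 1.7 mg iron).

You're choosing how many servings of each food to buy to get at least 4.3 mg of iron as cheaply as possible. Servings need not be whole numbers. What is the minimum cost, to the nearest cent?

Cost per mg of iron: pasta $0.2059, eggs $0.5500, chicken breast $3.4167, cottage cheese $5.5000.
With no serving limits, use only pasta: 4.3 mg / 1.7 mg = 2.529 servings × $0.35 = $0.89.

$0.89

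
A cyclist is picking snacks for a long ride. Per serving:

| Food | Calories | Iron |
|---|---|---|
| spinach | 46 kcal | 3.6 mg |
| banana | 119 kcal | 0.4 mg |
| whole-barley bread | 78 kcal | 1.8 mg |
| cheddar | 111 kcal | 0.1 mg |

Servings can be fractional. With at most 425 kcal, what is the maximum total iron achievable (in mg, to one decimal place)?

33.3 mg

Iron per kcal: spinach 0.07826, whole-barley bread 0.02308, banana 0.003361, cheddar 0.0009009.
With no serving limits, spend the whole calories allowance on spinach: 425 kcal / 46 kcal × 3.6 mg = 33.3 mg.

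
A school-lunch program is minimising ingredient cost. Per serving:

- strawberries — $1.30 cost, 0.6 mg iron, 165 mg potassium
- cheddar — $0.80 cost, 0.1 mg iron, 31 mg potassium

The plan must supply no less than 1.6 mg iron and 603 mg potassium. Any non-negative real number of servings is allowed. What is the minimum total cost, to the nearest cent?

$4.75

strawberries only: max(1.6/0.6, 603/165) = 3.655 servings → $4.75.
cheddar only: max(1.6/0.1, 603/31) = 19.45 servings → $15.56.
strawberries + cheddar: intersection lies outside the first quadrant.
Cheapest feasible corner: $4.75.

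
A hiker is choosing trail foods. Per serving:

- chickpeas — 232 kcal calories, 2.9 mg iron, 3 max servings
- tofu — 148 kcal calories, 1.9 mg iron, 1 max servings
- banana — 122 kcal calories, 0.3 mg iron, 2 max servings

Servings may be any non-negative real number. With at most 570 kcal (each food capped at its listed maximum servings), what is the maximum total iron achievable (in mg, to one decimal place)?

Iron per kcal: tofu 0.01284, chickpeas 0.0125, banana 0.002459.
Take 1 serving of tofu: uses 148 kcal, +1.9 mg iron (running total 1.9 mg).
Take 1.819 servings of chickpeas: uses 422 kcal, +5.3 mg iron (running total 7.2 mg).
Greedy by best ratio exhausts the calories allowance optimally: 7.2 mg.

7.2 mg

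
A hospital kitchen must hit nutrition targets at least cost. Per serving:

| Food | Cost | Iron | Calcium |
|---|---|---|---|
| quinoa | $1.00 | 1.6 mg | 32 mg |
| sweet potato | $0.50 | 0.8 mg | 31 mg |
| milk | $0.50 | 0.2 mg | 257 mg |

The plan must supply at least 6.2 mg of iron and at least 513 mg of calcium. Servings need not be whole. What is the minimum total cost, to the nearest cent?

$4.29

An LP optimum is at a vertex; with two nutrient constraints at most two foods are used. Check each candidate.
quinoa only: max(6.2/1.6, 513/32) = 16.03 servings → $16.03.
sweet potato only: max(6.2/0.8, 513/31) = 16.55 servings → $8.27.
milk only: max(6.2/0.2, 513/257) = 31 servings → $15.50.
quinoa + sweet potato: intersection lies outside the first quadrant.
quinoa + milk with both tight: 3.683 servings and 1.538 servings → $4.45.
sweet potato + milk with both tight: 7.476 servings and 1.094 servings → $4.29.
So the least-cost plan costs $4.29.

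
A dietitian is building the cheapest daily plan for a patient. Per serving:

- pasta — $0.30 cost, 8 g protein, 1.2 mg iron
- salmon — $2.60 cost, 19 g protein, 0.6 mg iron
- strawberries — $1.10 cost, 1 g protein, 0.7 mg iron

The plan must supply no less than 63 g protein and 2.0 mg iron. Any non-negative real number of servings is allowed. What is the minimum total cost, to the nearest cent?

$2.36

pasta only: max(63/8, 2.0/1.2) = 7.875 servings → $2.36.
salmon only: max(63/19, 2.0/0.6) = 3.333 servings → $8.67.
strawberries only: max(63/1, 2.0/0.7) = 63 servings → $69.30.
pasta + salmon with both tight: 0.01111 servings and 3.311 servings → $8.61.
pasta + strawberries: intersection lies outside the first quadrant.
salmon + strawberries with both tight: 3.315 servings and 0.01575 servings → $8.64.
Cheapest feasible corner: $2.36.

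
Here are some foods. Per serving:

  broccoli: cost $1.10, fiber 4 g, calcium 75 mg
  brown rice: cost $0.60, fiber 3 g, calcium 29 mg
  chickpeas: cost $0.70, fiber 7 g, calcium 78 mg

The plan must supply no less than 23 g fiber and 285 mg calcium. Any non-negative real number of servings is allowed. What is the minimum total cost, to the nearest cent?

For a min-cost LP with two ≥-constraints, a basic feasible solution has at most two positive variables.
broccoli only: max(23/4, 285/75) = 5.75 servings → $6.33.
brown rice only: max(23/3, 285/29) = 9.828 servings → $5.90.
chickpeas only: max(23/7, 285/78) = 3.654 servings → $2.56.
broccoli + brown rice with both tight: 1.725 servings and 5.367 servings → $5.12.
broccoli + chickpeas with both tight: 0.9437 servings and 2.746 servings → $2.96.
brown rice + chickpeas: the both-tight solution has a negative serving — not a feasible corner.
The minimum over all feasible corners is $2.56.

$2.56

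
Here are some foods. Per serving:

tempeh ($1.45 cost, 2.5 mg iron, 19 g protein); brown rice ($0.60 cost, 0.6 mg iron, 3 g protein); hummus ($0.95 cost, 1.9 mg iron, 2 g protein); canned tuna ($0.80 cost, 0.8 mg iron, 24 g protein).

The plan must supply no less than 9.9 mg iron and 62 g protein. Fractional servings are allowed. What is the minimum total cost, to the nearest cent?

The cheapest plan sits at a corner of the feasible region — with two constraints it uses at most two foods.
tempeh only: max(9.9/2.5, 62/19) = 3.96 servings → $5.74.
brown rice only: max(9.9/0.6, 62/3) = 20.67 servings → $12.40.
hummus only: max(9.9/1.9, 62/2) = 31 servings → $29.45.
canned tuna only: max(9.9/0.8, 62/24) = 12.38 servings → $9.90.
tempeh + brown rice with both tight: 1.923 servings and 8.487 servings → $7.88.
tempeh + hummus with both tight: 3.151 servings and 1.064 servings → $5.58.
tempeh + canned tuna: intersection lies outside the first quadrant.
brown rice + hummus: intersection lies outside the first quadrant.
brown rice + canned tuna with both tight: 15.67 servings and 0.625 servings → $9.90.
hummus + canned tuna with both tight: 4.273 servings and 2.227 servings → $5.84.
The minimum over all feasible corners is $5.58.

$5.58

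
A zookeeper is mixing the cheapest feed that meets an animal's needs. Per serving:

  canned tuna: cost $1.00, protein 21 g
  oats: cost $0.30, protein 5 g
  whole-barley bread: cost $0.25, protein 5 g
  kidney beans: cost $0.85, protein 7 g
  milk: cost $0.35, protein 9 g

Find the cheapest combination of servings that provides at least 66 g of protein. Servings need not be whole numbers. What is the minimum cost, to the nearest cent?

$2.57

Cost per g of protein: milk $0.0389, canned tuna $0.0476, whole-barley bread $0.0500, oats $0.0600, kidney beans $0.1214.
With no serving limits, use only milk: 66 g / 9 g = 7.333 servings × $0.35 = $2.57.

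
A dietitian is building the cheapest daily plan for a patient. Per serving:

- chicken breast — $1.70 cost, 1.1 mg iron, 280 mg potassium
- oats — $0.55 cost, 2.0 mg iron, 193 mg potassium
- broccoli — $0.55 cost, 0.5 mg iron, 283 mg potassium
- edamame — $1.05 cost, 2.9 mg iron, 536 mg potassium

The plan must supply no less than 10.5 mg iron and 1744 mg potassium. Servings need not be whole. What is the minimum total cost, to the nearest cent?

Check every corner: each single food scaled to meet both minima, and each pair solved so both constraints bind.
chicken breast only: max(10.5/1.1, 1744/280) = 9.545 servings → $16.23.
oats only: max(10.5/2.0, 1744/193) = 9.036 servings → $4.97.
broccoli only: max(10.5/0.5, 1744/283) = 21 servings → $11.55.
edamame only: max(10.5/2.9, 1744/536) = 3.621 servings → $3.80.
chicken breast + oats with both tight: 4.203 servings and 2.938 servings → $8.76.
chicken breast + broccoli: the both-tight solution has a negative serving — not a feasible corner.
chicken breast + edamame: the both-tight solution has a negative serving — not a feasible corner.
oats + broccoli with both tight: 4.472 servings and 3.113 servings → $4.17.
oats + edamame with both tight: 1.113 servings and 2.853 servings → $3.61.
broccoli + edamame: the both-tight solution has a negative serving — not a feasible corner.
The minimum over all feasible corners is $3.61.

$3.61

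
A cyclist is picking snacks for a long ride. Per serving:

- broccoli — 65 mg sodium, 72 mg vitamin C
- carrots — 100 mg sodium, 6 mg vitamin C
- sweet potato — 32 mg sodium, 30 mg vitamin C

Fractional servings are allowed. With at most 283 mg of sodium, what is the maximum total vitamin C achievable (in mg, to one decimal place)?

313.5 mg

Vitamin C per mg sodium: broccoli 1.108, sweet potato 0.9375, carrots 0.06.
With no serving limits, spend the whole sodium allowance on broccoli: 283 mg / 65 mg × 72 mg = 313.5 mg.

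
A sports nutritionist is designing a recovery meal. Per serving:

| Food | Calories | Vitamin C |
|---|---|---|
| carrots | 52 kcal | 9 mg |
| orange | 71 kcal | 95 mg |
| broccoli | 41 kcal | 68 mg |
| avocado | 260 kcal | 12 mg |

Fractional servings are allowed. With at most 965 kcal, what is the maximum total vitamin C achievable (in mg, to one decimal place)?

Vitamin C per kcal: broccoli 1.659, orange 1.338, carrots 0.1731, avocado 0.04615.
With no serving limits, spend the whole calories allowance on broccoli: 965 kcal / 41 kcal × 68 mg = 1600.5 mg.

1600.5 mg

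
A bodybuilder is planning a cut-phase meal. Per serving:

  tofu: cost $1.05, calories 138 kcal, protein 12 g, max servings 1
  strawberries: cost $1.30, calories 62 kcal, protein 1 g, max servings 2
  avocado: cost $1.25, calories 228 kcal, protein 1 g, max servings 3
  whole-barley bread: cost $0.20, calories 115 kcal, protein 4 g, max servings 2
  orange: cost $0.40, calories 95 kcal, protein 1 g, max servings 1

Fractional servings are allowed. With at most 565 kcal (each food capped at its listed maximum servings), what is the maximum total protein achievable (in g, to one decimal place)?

22.8 g

Protein per kcal: tofu 0.08696, whole-barley bread 0.03478, strawberries 0.01613, orange 0.01053, avocado 0.004386.
Take 1 serving of tofu: uses 138 kcal, +12.0 g protein (running total 12.0 g).
Take 2 servings of whole-barley bread: uses 230 kcal, +8.0 g protein (running total 20.0 g).
Take 2 servings of strawberries: uses 124 kcal, +2.0 g protein (running total 22.0 g).
Take 0.7684 servings of orange: uses 73 kcal, +0.8 g protein (running total 22.8 g).
Greedy by best ratio exhausts the calories allowance optimally: 22.8 g.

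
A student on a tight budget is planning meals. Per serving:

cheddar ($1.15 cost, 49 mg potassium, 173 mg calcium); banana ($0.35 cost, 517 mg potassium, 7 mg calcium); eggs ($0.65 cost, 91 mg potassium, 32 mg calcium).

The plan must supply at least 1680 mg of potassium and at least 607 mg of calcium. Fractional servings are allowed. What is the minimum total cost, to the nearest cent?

$4.92

For a min-cost LP with two ≥-constraints, a basic feasible solution has at most two positive variables.
cheddar only: max(1680/49, 607/173) = 34.29 servings → $39.43.
banana only: max(1680/517, 607/7) = 86.71 servings → $30.35.
eggs only: max(1680/91, 607/32) = 18.97 servings → $12.33.
cheddar + banana with both tight: 3.39 servings and 2.928 servings → $4.92.
cheddar + eggs with both tight: 0.1042 servings and 18.41 servings → $12.08.
banana + eggs with both targets exact would need a negative amount; discard.
The minimum over all feasible corners is $4.92.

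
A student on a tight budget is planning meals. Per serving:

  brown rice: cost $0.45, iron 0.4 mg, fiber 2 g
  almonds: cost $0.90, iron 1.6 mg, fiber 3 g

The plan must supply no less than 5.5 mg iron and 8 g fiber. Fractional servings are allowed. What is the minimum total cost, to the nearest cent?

An LP optimum is at a vertex; with two nutrient constraints at most two foods are used. Check each candidate.
brown rice only: max(5.5/0.4, 8/2) = 13.75 servings → $6.19.
almonds only: max(5.5/1.6, 8/3) = 3.438 servings → $3.09.
brown rice + almonds with both targets exact would need a negative amount; discard.
The minimum over all feasible corners is $3.09.

$3.09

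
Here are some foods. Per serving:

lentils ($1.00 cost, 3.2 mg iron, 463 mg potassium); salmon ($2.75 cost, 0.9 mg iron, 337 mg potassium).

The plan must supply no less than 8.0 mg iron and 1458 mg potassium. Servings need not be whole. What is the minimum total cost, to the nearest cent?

This is a tiny linear program; its minimum lies at a vertex of the feasible set. List the vertices and price them.
lentils only: max(8.0/3.2, 1458/463) = 3.149 servings → $3.15.
salmon only: max(8.0/0.9, 1458/337) = 8.889 servings → $24.44.
lentils + salmon with both tight: 2.091 servings and 1.453 servings → $6.09.
So the least-cost plan costs $3.15.

$3.15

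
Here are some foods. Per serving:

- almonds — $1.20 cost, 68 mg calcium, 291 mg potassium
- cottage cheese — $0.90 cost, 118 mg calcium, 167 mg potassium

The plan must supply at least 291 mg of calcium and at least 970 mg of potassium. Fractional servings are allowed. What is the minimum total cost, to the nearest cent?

With two linear requirements the optimum uses one or two foods; enumerate the corners.
almonds only: max(291/68, 970/291) = 4.279 servings → $5.14.
cottage cheese only: max(291/118, 970/167) = 5.808 servings → $5.23.
almonds + cottage cheese with both tight: 2.866 servings and 0.8146 servings → $4.17.
The minimum over all feasible corners is $4.17.

$4.17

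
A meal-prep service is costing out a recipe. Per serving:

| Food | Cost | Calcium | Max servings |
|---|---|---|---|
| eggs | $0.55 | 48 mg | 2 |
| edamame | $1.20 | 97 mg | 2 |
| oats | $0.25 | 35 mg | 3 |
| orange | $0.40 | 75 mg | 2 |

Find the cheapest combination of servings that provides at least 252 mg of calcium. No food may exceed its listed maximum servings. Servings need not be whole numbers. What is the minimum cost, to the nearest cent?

Cost per mg of calcium: orange $0.0053, oats $0.0071, eggs $0.0115, edamame $0.0124.
Take 2 servings of orange: +150.0 mg calcium for $0.80 (total $0.80, still need 102.0 mg).
Take 2.914 servings of oats: +102.0 mg calcium for $0.73 (total $1.53, still need 0.0 mg).
Greedy by cheapest-per-mg is optimal for a single linear constraint, so the minimum cost is $1.53.

$1.53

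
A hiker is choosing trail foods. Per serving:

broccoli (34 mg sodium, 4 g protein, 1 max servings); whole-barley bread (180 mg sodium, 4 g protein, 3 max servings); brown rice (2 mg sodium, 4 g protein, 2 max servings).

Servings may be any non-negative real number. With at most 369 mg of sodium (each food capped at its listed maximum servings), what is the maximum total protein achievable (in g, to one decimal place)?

Protein per mg sodium: brown rice 2, broccoli 0.1176, whole-barley bread 0.02222.
Take 2 servings of brown rice: uses 4 mg sodium, +8.0 g protein (running total 8.0 g).
Take 1 serving of broccoli: uses 34 mg sodium, +4.0 g protein (running total 12.0 g).
Take 1.839 servings of whole-barley bread: uses 331 mg sodium, +7.4 g protein (running total 19.4 g).
Greedy by best ratio exhausts the sodium allowance optimally: 19.4 g.

19.4 g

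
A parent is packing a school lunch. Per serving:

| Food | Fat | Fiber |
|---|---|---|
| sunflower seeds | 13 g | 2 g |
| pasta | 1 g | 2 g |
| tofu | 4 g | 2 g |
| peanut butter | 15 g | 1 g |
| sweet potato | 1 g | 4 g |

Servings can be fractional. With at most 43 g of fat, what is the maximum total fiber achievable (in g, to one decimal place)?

172.0 g

Fiber per g fat: sweet potato 4, pasta 2, tofu 0.5, sunflower seeds 0.1538, peanut butter 0.06667.
With no serving limits, spend the whole fat allowance on sweet potato: 43 g / 1 g × 4 g = 172.0 g.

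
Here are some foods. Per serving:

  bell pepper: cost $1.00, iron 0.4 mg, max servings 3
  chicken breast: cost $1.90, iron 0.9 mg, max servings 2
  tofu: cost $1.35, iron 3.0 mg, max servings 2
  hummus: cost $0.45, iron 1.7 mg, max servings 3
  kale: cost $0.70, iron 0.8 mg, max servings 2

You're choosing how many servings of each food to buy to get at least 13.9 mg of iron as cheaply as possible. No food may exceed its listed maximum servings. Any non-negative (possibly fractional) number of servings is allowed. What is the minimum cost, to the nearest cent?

$7.98

Cost per mg of iron: hummus $0.2647, tofu $0.4500, kale $0.8750, chicken breast $2.1111, bell pepper $2.5000.
Take 3 servings of hummus: +5.1 mg iron for $1.35 (total $1.35, still need 8.8 mg).
Take 2 servings of tofu: +6.0 mg iron for $2.70 (total $4.05, still need 2.8 mg).
Take 2 servings of kale: +1.6 mg iron for $1.40 (total $5.45, still need 1.2 mg).
Take 1.333 servings of chicken breast: +1.2 mg iron for $2.53 (total $7.98, still need 0.0 mg).
Filling from the cheapest source first is optimal under one linear minimum: $7.98.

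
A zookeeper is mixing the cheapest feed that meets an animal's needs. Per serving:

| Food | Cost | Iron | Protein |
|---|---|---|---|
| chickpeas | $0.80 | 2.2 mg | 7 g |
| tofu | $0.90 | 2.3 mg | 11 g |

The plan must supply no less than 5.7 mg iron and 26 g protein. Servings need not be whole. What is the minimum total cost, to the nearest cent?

$2.21

Minimising a linear cost over {iron ≥ 5.7, protein ≥ 26, servings ≥ 0} — the optimum is at a vertex, using one or two foods.
chickpeas only: max(5.7/2.2, 26/7) = 3.714 servings → $2.97.
tofu only: max(5.7/2.3, 26/11) = 2.478 servings → $2.23.
chickpeas + tofu with both tight: 0.358 servings and 2.136 servings → $2.21.
So the least-cost plan costs $2.21.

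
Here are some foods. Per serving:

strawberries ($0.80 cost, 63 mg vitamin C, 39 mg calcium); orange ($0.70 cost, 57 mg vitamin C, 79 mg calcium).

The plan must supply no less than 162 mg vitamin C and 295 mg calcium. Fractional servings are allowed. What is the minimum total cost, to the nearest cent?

$2.61

Compare the cost at each extreme point of the feasible region.
strawberries only: max(162/63, 295/39) = 7.564 servings → $6.05.
orange only: max(162/57, 295/79) = 3.734 servings → $2.61.
strawberries + orange: the both-tight solution has a negative serving — not a feasible corner.
The minimum over all feasible corners is $2.61.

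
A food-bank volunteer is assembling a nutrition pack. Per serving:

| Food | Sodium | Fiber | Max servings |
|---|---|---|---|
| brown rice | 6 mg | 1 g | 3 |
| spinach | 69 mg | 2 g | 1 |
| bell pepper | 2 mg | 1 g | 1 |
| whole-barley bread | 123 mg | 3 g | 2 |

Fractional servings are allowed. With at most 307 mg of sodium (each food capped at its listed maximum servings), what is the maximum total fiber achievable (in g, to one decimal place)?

11.3 g

Fiber per mg sodium: bell pepper 0.5, brown rice 0.1667, spinach 0.02899, whole-barley bread 0.02439.
Take 1 serving of bell pepper: uses 2 mg sodium, +1.0 g fiber (running total 1.0 g).
Take 3 servings of brown rice: uses 18 mg sodium, +3.0 g fiber (running total 4.0 g).
Take 1 serving of spinach: uses 69 mg sodium, +2.0 g fiber (running total 6.0 g).
Take 1.772 servings of whole-barley bread: uses 218 mg sodium, +5.3 g fiber (running total 11.3 g).
Filling greedily by fiber-per-mg sodium is optimal for one linear limit, giving 11.3 g.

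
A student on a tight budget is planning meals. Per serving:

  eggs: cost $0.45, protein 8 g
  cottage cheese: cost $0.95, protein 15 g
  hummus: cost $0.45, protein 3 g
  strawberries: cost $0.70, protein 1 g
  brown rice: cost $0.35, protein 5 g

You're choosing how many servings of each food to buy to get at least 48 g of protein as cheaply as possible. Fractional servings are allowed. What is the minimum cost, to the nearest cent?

$2.70

Cost per g of protein: eggs $0.0563, cottage cheese $0.0633, brown rice $0.0700, hummus $0.1500, strawberries $0.7000.
With no serving limits, use only eggs: 48 g / 8 g = 6 servings × $0.45 = $2.70.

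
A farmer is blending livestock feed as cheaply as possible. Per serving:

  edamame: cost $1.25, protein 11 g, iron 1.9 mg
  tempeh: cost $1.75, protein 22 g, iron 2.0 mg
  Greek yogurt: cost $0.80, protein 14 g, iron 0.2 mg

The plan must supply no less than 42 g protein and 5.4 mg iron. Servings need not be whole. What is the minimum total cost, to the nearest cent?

$4.00

Check every corner: each single food scaled to meet both minima, and each pair solved so both constraints bind.
edamame only: max(42/11, 5.4/1.9) = 3.818 servings → $4.77.
tempeh only: max(42/22, 5.4/2.0) = 2.7 servings → $4.72.
Greek yogurt only: max(42/14, 5.4/0.2) = 27 servings → $21.60.
edamame + tempeh with both tight: 1.758 servings and 1.03 servings → $4.00.
edamame + Greek yogurt with both tight: 2.754 servings and 0.8361 servings → $4.11.
tempeh + Greek yogurt: intersection lies outside the first quadrant.
So the least-cost plan costs $4.00.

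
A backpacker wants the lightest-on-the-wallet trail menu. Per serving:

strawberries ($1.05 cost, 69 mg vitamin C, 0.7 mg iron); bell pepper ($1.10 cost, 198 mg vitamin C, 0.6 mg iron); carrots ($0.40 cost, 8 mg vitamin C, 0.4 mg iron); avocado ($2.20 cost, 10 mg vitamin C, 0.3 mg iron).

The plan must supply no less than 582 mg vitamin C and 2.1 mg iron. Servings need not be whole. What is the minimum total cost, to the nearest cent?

An LP optimum is at a vertex; with two nutrient constraints at most two foods are used. Check each candidate.
strawberries only: max(582/69, 2.1/0.7) = 8.435 servings → $8.86.
bell pepper only: max(582/198, 2.1/0.6) = 3.5 servings → $3.85.
carrots only: max(582/8, 2.1/0.4) = 72.75 servings → $29.10.
avocado only: max(582/10, 2.1/0.3) = 58.2 servings → $128.04.
strawberries + bell pepper with both tight: 0.6852 servings and 2.701 servings → $3.69.
strawberries + carrots with both targets exact would need a negative amount; discard.
strawberries + avocado with both targets exact would need a negative amount; discard.
bell pepper + carrots with both tight: 2.903 servings and 0.8952 servings → $3.55.
bell pepper + avocado with both tight: 2.876 servings and 1.247 servings → $5.91.
carrots + avocado: intersection lies outside the first quadrant.
So the least-cost plan costs $3.55.

$3.55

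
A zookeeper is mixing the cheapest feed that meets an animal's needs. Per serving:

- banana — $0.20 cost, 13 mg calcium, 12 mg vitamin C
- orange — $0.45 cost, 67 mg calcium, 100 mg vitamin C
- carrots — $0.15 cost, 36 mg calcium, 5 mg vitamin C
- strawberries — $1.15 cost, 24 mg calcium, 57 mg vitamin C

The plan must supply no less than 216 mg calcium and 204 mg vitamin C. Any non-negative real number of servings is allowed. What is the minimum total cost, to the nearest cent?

$1.23

Two binding constraints pin down two serving amounts, so the optimal mix uses at most two foods. The candidates are each food alone (scaled to the tighter of calcium/vitamin C) and each pair with both constraints tight.
banana only: max(216/13, 204/12) = 17 servings → $3.40.
orange only: max(216/67, 204/100) = 3.224 servings → $1.45.
carrots only: max(216/36, 204/5) = 40.8 servings → $6.12.
strawberries only: max(216/24, 204/57) = 9 servings → $10.35.
banana + orange with both tight: 15.99 servings and 0.121 servings → $3.25.
banana + carrots: intersection lies outside the first quadrant.
banana + strawberries with both tight: 16.37 servings and 0.1325 servings → $3.43.
orange + carrots with both tight: 1.919 servings and 2.429 servings → $1.23.
orange + strawberries: intersection lies outside the first quadrant.
carrots + strawberries with both tight: 3.839 servings and 3.242 servings → $4.30.
The minimum over all feasible corners is $1.23.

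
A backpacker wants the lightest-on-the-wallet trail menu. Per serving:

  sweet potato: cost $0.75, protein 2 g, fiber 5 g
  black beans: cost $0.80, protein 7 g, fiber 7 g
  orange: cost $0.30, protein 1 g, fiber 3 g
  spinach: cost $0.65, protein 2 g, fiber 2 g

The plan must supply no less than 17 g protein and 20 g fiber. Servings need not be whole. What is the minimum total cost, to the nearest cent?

$2.22

At the optimum either one food covers both requirements or two foods hit both targets exactly; no other combination can be cheaper.
sweet potato only: max(17/2, 20/5) = 8.5 servings → $6.38.
black beans only: max(17/7, 20/7) = 2.857 servings → $2.29.
orange only: max(17/1, 20/3) = 17 servings → $5.10.
spinach only: max(17/2, 20/2) = 10 servings → $6.50.
sweet potato + black beans with both tight: 1 serving and 2.143 servings → $2.46.
sweet potato + orange: the both-tight solution has a negative serving — not a feasible corner.
sweet potato + spinach with both tight: 1 serving and 7.5 servings → $5.62.
black beans + orange with both tight: 2.214 servings and 1.5 servings → $2.22.
black beans + spinach (both tight): parallel constraints — no distinct corner.
orange + spinach with both tight: 1.5 servings and 7.75 servings → $5.49.
So the least-cost plan costs $2.22.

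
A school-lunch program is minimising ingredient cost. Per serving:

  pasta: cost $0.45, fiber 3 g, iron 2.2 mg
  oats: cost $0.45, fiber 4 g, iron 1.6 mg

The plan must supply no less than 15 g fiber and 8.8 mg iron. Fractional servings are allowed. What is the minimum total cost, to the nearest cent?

$2.00

Check every corner: each single food scaled to meet both minima, and each pair solved so both constraints bind.
pasta only: max(15/3, 8.8/2.2) = 5 servings → $2.25.
oats only: max(15/4, 8.8/1.6) = 5.5 servings → $2.48.
pasta + oats with both tight: 2.8 servings and 1.65 servings → $2.00.
The minimum over all feasible corners is $2.00.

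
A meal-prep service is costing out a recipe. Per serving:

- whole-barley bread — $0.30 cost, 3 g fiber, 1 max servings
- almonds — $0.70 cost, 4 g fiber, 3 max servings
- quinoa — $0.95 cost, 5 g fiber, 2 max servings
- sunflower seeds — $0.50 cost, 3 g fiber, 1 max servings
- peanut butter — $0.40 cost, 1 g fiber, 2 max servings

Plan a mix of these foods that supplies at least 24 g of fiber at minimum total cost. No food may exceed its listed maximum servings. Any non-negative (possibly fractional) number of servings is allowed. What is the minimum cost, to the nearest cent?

$4.04

Cost per g of fiber: whole-barley bread $0.1000, sunflower seeds $0.1667, almonds $0.1750, quinoa $0.1900, peanut butter $0.4000.
Take 1 serving of whole-barley bread: +3.0 g fiber for $0.30 (total $0.30, still need 21.0 g).
Take 1 serving of sunflower seeds: +3.0 g fiber for $0.50 (total $0.80, still need 18.0 g).
Take 3 servings of almonds: +12.0 g fiber for $2.10 (total $2.90, still need 6.0 g).
Take 1.2 servings of quinoa: +6.0 g fiber for $1.14 (total $4.04, still need 0.0 g).
Greedy by cheapest-per-g is optimal for a single linear constraint, so the minimum cost is $4.04.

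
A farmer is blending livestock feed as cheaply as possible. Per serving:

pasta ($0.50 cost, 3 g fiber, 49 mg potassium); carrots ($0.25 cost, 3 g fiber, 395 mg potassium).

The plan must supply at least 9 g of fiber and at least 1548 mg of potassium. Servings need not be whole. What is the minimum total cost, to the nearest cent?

This is a tiny linear program; its minimum lies at a vertex of the feasible set. List the vertices and price them.
pasta only: max(9/3, 1548/49) = 31.59 servings → $15.80.
carrots only: max(9/3, 1548/395) = 3.919 servings → $0.98.
pasta + carrots: the both-tight solution has a negative serving — not a feasible corner.
So the least-cost plan costs $0.98.

$0.98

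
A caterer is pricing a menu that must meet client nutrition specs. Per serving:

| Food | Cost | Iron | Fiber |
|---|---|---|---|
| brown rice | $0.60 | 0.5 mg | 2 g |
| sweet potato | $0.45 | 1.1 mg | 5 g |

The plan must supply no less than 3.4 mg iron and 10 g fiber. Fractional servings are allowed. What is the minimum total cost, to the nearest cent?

This is a tiny linear program; its minimum lies at a vertex of the feasible set. List the vertices and price them.
brown rice only: max(3.4/0.5, 10/2) = 6.8 servings → $4.08.
sweet potato only: max(3.4/1.1, 10/5) = 3.091 servings → $1.39.
brown rice + sweet potato: the both-tight solution has a negative serving — not a feasible corner.
Cheapest feasible corner: $1.39.

$1.39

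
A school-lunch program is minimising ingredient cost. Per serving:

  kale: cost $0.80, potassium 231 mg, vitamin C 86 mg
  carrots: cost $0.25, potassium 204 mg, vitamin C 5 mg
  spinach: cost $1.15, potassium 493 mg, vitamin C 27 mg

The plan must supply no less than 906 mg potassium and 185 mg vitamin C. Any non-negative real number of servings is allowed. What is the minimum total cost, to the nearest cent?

A basic optimal solution has at most two foods positive. Try each food alone and each pair with both targets met exactly.
kale only: max(906/231, 185/86) = 3.922 servings → $3.14.
carrots only: max(906/204, 185/5) = 37 servings → $9.25.
spinach only: max(906/493, 185/27) = 6.852 servings → $7.88.
kale + carrots with both tight: 2.026 servings and 2.147 servings → $2.16.
kale + spinach with both tight: 1.846 servings and 0.9729 servings → $2.60.
carrots + spinach: intersection lies outside the first quadrant.
So the least-cost plan costs $2.16.

$2.16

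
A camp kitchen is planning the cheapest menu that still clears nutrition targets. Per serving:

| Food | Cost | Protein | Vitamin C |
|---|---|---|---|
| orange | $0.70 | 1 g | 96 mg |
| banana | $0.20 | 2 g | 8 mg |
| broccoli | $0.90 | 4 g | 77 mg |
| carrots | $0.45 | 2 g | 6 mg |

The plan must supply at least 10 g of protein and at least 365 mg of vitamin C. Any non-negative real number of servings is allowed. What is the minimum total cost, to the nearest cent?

With two linear requirements the optimum uses one or two foods; enumerate the corners.
orange only: max(10/1, 365/96) = 10 servings → $7.00.
banana only: max(10/2, 365/8) = 45.62 servings → $9.12.
broccoli only: max(10/4, 365/77) = 4.74 servings → $4.27.
carrots only: max(10/2, 365/6) = 60.83 servings → $27.38.
orange + banana with both tight: 3.533 servings and 3.234 servings → $3.12.
orange + broccoli with both tight: 2.248 servings and 1.938 servings → $3.32.
orange + carrots with both tight: 3.602 servings and 3.199 servings → $3.96.
banana + broccoli: intersection lies outside the first quadrant.
banana + carrots with both targets exact would need a negative amount; discard.
broccoli + carrots with both targets exact would need a negative amount; discard.
So the least-cost plan costs $3.12.

$3.12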